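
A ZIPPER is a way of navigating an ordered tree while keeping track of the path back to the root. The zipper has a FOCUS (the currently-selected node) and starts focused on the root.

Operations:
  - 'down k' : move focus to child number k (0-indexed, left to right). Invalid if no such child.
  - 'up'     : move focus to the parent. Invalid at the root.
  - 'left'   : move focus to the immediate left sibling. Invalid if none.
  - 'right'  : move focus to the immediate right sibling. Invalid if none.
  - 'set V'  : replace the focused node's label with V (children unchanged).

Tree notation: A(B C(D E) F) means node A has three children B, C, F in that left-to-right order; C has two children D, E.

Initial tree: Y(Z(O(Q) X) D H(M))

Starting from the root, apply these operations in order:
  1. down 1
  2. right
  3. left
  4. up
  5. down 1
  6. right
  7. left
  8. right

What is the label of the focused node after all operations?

Answer: H

Derivation:
Step 1 (down 1): focus=D path=1 depth=1 children=[] left=['Z'] right=['H'] parent=Y
Step 2 (right): focus=H path=2 depth=1 children=['M'] left=['Z', 'D'] right=[] parent=Y
Step 3 (left): focus=D path=1 depth=1 children=[] left=['Z'] right=['H'] parent=Y
Step 4 (up): focus=Y path=root depth=0 children=['Z', 'D', 'H'] (at root)
Step 5 (down 1): focus=D path=1 depth=1 children=[] left=['Z'] right=['H'] parent=Y
Step 6 (right): focus=H path=2 depth=1 children=['M'] left=['Z', 'D'] right=[] parent=Y
Step 7 (left): focus=D path=1 depth=1 children=[] left=['Z'] right=['H'] parent=Y
Step 8 (right): focus=H path=2 depth=1 children=['M'] left=['Z', 'D'] right=[] parent=Y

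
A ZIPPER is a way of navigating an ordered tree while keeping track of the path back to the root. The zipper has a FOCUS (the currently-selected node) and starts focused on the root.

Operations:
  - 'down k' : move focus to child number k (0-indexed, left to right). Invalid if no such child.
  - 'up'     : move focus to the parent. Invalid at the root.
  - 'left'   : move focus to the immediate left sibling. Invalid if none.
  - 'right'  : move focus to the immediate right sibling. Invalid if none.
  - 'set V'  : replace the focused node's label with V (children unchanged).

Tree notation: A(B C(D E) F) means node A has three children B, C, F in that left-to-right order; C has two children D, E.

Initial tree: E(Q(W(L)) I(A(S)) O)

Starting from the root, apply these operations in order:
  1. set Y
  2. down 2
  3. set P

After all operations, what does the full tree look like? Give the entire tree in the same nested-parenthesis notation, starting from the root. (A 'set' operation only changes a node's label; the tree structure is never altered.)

Answer: Y(Q(W(L)) I(A(S)) P)

Derivation:
Step 1 (set Y): focus=Y path=root depth=0 children=['Q', 'I', 'O'] (at root)
Step 2 (down 2): focus=O path=2 depth=1 children=[] left=['Q', 'I'] right=[] parent=Y
Step 3 (set P): focus=P path=2 depth=1 children=[] left=['Q', 'I'] right=[] parent=Y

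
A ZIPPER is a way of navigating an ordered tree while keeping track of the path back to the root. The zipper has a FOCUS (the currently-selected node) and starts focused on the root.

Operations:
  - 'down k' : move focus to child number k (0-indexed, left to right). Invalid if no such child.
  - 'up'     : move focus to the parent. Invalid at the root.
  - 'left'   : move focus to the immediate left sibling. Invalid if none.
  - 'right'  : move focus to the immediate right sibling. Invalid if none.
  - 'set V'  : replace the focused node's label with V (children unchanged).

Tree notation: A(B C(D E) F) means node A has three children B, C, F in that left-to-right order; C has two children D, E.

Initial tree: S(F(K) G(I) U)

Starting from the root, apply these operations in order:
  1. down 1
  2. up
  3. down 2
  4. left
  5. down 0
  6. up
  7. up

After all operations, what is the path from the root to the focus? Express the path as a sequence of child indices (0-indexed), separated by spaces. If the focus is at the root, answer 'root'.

Answer: root

Derivation:
Step 1 (down 1): focus=G path=1 depth=1 children=['I'] left=['F'] right=['U'] parent=S
Step 2 (up): focus=S path=root depth=0 children=['F', 'G', 'U'] (at root)
Step 3 (down 2): focus=U path=2 depth=1 children=[] left=['F', 'G'] right=[] parent=S
Step 4 (left): focus=G path=1 depth=1 children=['I'] left=['F'] right=['U'] parent=S
Step 5 (down 0): focus=I path=1/0 depth=2 children=[] left=[] right=[] parent=G
Step 6 (up): focus=G path=1 depth=1 children=['I'] left=['F'] right=['U'] parent=S
Step 7 (up): focus=S path=root depth=0 children=['F', 'G', 'U'] (at root)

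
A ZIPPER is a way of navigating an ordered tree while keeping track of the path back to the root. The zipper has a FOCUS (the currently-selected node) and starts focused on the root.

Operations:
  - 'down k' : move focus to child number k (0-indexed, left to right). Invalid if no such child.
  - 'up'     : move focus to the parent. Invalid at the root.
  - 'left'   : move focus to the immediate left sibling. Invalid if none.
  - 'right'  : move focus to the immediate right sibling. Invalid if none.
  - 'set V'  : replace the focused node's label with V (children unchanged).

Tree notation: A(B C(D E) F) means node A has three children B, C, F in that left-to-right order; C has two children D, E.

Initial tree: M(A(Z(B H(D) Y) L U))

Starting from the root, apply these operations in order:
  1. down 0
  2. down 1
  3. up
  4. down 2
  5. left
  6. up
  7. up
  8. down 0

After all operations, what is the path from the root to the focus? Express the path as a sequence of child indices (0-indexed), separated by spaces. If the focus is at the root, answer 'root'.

Step 1 (down 0): focus=A path=0 depth=1 children=['Z', 'L', 'U'] left=[] right=[] parent=M
Step 2 (down 1): focus=L path=0/1 depth=2 children=[] left=['Z'] right=['U'] parent=A
Step 3 (up): focus=A path=0 depth=1 children=['Z', 'L', 'U'] left=[] right=[] parent=M
Step 4 (down 2): focus=U path=0/2 depth=2 children=[] left=['Z', 'L'] right=[] parent=A
Step 5 (left): focus=L path=0/1 depth=2 children=[] left=['Z'] right=['U'] parent=A
Step 6 (up): focus=A path=0 depth=1 children=['Z', 'L', 'U'] left=[] right=[] parent=M
Step 7 (up): focus=M path=root depth=0 children=['A'] (at root)
Step 8 (down 0): focus=A path=0 depth=1 children=['Z', 'L', 'U'] left=[] right=[] parent=M

Answer: 0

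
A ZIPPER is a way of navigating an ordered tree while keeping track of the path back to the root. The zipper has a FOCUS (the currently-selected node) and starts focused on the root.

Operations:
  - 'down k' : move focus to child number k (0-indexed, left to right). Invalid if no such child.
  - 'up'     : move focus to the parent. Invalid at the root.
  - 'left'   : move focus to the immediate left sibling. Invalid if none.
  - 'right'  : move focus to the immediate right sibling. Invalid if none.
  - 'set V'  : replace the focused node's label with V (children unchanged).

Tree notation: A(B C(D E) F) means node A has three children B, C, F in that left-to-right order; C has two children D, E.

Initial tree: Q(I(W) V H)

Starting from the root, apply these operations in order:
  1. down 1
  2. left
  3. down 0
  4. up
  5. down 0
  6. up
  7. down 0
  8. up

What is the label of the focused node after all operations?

Step 1 (down 1): focus=V path=1 depth=1 children=[] left=['I'] right=['H'] parent=Q
Step 2 (left): focus=I path=0 depth=1 children=['W'] left=[] right=['V', 'H'] parent=Q
Step 3 (down 0): focus=W path=0/0 depth=2 children=[] left=[] right=[] parent=I
Step 4 (up): focus=I path=0 depth=1 children=['W'] left=[] right=['V', 'H'] parent=Q
Step 5 (down 0): focus=W path=0/0 depth=2 children=[] left=[] right=[] parent=I
Step 6 (up): focus=I path=0 depth=1 children=['W'] left=[] right=['V', 'H'] parent=Q
Step 7 (down 0): focus=W path=0/0 depth=2 children=[] left=[] right=[] parent=I
Step 8 (up): focus=I path=0 depth=1 children=['W'] left=[] right=['V', 'H'] parent=Q

Answer: I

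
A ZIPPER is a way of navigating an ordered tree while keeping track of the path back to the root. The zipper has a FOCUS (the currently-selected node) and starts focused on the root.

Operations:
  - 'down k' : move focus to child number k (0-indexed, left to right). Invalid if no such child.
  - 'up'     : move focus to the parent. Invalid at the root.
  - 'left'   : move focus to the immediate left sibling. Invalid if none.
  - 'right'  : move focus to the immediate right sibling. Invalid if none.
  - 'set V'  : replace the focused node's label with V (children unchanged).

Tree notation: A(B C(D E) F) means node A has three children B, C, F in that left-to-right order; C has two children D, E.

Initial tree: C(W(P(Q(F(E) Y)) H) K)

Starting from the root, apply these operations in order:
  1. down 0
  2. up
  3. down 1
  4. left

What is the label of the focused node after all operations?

Step 1 (down 0): focus=W path=0 depth=1 children=['P', 'H'] left=[] right=['K'] parent=C
Step 2 (up): focus=C path=root depth=0 children=['W', 'K'] (at root)
Step 3 (down 1): focus=K path=1 depth=1 children=[] left=['W'] right=[] parent=C
Step 4 (left): focus=W path=0 depth=1 children=['P', 'H'] left=[] right=['K'] parent=C

Answer: W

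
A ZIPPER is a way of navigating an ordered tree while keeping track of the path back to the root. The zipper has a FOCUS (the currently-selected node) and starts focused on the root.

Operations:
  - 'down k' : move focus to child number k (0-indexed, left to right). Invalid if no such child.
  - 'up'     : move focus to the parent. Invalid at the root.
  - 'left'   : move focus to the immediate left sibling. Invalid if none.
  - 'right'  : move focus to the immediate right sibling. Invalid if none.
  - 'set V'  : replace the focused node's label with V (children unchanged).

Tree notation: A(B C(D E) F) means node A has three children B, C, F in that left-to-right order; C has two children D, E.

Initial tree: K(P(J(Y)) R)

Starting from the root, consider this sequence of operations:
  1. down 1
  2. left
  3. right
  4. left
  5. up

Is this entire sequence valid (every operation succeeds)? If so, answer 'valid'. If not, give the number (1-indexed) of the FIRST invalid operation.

Answer: valid

Derivation:
Step 1 (down 1): focus=R path=1 depth=1 children=[] left=['P'] right=[] parent=K
Step 2 (left): focus=P path=0 depth=1 children=['J'] left=[] right=['R'] parent=K
Step 3 (right): focus=R path=1 depth=1 children=[] left=['P'] right=[] parent=K
Step 4 (left): focus=P path=0 depth=1 children=['J'] left=[] right=['R'] parent=K
Step 5 (up): focus=K path=root depth=0 children=['P', 'R'] (at root)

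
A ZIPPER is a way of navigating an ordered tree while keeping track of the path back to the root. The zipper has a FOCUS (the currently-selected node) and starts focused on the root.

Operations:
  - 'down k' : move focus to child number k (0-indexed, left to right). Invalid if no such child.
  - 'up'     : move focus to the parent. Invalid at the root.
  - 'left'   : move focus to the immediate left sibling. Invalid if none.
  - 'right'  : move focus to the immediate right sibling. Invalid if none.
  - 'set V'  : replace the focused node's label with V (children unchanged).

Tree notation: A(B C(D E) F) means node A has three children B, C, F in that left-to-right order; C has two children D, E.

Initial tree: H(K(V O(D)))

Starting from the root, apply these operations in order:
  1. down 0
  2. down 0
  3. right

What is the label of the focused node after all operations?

Step 1 (down 0): focus=K path=0 depth=1 children=['V', 'O'] left=[] right=[] parent=H
Step 2 (down 0): focus=V path=0/0 depth=2 children=[] left=[] right=['O'] parent=K
Step 3 (right): focus=O path=0/1 depth=2 children=['D'] left=['V'] right=[] parent=K

Answer: O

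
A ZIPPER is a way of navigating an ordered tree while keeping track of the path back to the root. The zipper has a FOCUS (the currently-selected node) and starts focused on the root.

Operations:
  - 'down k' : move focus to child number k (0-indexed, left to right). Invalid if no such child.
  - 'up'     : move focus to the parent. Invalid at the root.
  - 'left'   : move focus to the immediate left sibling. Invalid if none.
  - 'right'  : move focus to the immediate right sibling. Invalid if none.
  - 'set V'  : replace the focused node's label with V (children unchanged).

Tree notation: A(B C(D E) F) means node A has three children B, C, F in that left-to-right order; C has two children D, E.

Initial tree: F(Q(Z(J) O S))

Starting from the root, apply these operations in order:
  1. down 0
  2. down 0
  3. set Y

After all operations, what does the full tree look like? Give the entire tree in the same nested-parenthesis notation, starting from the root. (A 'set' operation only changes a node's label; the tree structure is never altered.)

Step 1 (down 0): focus=Q path=0 depth=1 children=['Z', 'O', 'S'] left=[] right=[] parent=F
Step 2 (down 0): focus=Z path=0/0 depth=2 children=['J'] left=[] right=['O', 'S'] parent=Q
Step 3 (set Y): focus=Y path=0/0 depth=2 children=['J'] left=[] right=['O', 'S'] parent=Q

Answer: F(Q(Y(J) O S))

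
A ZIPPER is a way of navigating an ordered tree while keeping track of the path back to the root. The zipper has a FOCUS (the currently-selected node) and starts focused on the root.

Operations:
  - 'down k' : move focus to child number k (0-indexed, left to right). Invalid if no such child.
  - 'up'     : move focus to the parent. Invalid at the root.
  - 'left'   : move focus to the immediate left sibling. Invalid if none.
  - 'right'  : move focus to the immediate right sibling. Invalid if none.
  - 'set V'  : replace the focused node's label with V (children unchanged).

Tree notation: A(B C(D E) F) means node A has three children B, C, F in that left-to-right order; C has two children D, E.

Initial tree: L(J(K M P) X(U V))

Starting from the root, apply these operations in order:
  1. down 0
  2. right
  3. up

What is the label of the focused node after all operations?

Step 1 (down 0): focus=J path=0 depth=1 children=['K', 'M', 'P'] left=[] right=['X'] parent=L
Step 2 (right): focus=X path=1 depth=1 children=['U', 'V'] left=['J'] right=[] parent=L
Step 3 (up): focus=L path=root depth=0 children=['J', 'X'] (at root)

Answer: L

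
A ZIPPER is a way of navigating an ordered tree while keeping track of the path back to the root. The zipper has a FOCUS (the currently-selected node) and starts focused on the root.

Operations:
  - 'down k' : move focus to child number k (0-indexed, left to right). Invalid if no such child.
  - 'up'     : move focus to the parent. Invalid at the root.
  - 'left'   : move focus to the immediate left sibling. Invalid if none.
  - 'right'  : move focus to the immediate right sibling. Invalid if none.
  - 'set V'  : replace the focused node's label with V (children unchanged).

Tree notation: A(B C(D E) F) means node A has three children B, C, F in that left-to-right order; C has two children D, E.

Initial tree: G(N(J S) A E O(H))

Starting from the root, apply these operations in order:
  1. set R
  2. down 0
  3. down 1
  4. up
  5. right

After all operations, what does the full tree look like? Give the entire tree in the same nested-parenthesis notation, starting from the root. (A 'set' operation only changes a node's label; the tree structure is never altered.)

Step 1 (set R): focus=R path=root depth=0 children=['N', 'A', 'E', 'O'] (at root)
Step 2 (down 0): focus=N path=0 depth=1 children=['J', 'S'] left=[] right=['A', 'E', 'O'] parent=R
Step 3 (down 1): focus=S path=0/1 depth=2 children=[] left=['J'] right=[] parent=N
Step 4 (up): focus=N path=0 depth=1 children=['J', 'S'] left=[] right=['A', 'E', 'O'] parent=R
Step 5 (right): focus=A path=1 depth=1 children=[] left=['N'] right=['E', 'O'] parent=R

Answer: R(N(J S) A E O(H))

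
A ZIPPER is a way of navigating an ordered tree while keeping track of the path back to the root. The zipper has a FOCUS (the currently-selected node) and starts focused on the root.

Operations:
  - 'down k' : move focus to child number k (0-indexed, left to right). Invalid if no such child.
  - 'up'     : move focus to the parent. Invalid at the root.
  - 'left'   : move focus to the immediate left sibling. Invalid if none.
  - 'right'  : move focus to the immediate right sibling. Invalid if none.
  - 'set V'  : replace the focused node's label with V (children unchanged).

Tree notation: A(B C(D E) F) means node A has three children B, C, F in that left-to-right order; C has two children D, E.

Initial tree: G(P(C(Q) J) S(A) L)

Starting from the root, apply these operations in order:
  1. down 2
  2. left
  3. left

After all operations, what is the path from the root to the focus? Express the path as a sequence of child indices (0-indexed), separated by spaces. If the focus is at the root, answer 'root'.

Answer: 0

Derivation:
Step 1 (down 2): focus=L path=2 depth=1 children=[] left=['P', 'S'] right=[] parent=G
Step 2 (left): focus=S path=1 depth=1 children=['A'] left=['P'] right=['L'] parent=G
Step 3 (left): focus=P path=0 depth=1 children=['C', 'J'] left=[] right=['S', 'L'] parent=G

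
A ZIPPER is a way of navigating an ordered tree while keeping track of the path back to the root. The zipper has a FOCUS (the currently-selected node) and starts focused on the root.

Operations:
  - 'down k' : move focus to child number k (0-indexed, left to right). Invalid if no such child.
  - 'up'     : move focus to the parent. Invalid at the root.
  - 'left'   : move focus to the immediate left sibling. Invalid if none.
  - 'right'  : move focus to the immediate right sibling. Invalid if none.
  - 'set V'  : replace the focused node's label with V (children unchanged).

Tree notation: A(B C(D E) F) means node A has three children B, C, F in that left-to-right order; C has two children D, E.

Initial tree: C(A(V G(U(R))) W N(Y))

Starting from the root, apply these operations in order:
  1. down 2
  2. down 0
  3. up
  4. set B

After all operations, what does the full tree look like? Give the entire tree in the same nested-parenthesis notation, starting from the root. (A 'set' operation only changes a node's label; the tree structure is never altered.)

Step 1 (down 2): focus=N path=2 depth=1 children=['Y'] left=['A', 'W'] right=[] parent=C
Step 2 (down 0): focus=Y path=2/0 depth=2 children=[] left=[] right=[] parent=N
Step 3 (up): focus=N path=2 depth=1 children=['Y'] left=['A', 'W'] right=[] parent=C
Step 4 (set B): focus=B path=2 depth=1 children=['Y'] left=['A', 'W'] right=[] parent=C

Answer: C(A(V G(U(R))) W B(Y))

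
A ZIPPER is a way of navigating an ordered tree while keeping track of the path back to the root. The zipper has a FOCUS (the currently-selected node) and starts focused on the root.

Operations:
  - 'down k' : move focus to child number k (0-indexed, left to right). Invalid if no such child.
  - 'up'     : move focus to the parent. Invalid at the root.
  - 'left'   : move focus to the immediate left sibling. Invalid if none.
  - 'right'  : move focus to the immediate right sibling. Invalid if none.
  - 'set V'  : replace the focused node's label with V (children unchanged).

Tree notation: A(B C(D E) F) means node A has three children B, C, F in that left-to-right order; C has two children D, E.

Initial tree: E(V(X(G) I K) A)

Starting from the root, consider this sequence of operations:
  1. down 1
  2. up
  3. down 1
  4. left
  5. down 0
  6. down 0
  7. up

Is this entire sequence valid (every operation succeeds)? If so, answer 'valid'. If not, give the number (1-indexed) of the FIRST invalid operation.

Answer: valid

Derivation:
Step 1 (down 1): focus=A path=1 depth=1 children=[] left=['V'] right=[] parent=E
Step 2 (up): focus=E path=root depth=0 children=['V', 'A'] (at root)
Step 3 (down 1): focus=A path=1 depth=1 children=[] left=['V'] right=[] parent=E
Step 4 (left): focus=V path=0 depth=1 children=['X', 'I', 'K'] left=[] right=['A'] parent=E
Step 5 (down 0): focus=X path=0/0 depth=2 children=['G'] left=[] right=['I', 'K'] parent=V
Step 6 (down 0): focus=G path=0/0/0 depth=3 children=[] left=[] right=[] parent=X
Step 7 (up): focus=X path=0/0 depth=2 children=['G'] left=[] right=['I', 'K'] parent=V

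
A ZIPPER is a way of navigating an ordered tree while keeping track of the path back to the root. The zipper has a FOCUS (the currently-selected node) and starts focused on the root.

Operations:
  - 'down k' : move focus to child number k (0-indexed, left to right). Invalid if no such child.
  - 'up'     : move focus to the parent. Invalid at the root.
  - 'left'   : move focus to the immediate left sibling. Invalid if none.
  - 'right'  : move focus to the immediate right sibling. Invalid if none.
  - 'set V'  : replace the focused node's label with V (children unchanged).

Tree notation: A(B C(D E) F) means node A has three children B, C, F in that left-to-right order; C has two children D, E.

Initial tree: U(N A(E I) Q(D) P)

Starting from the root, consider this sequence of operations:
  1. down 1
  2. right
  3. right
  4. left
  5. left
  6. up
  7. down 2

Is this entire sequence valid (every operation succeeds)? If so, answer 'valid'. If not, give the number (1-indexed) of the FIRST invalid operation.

Step 1 (down 1): focus=A path=1 depth=1 children=['E', 'I'] left=['N'] right=['Q', 'P'] parent=U
Step 2 (right): focus=Q path=2 depth=1 children=['D'] left=['N', 'A'] right=['P'] parent=U
Step 3 (right): focus=P path=3 depth=1 children=[] left=['N', 'A', 'Q'] right=[] parent=U
Step 4 (left): focus=Q path=2 depth=1 children=['D'] left=['N', 'A'] right=['P'] parent=U
Step 5 (left): focus=A path=1 depth=1 children=['E', 'I'] left=['N'] right=['Q', 'P'] parent=U
Step 6 (up): focus=U path=root depth=0 children=['N', 'A', 'Q', 'P'] (at root)
Step 7 (down 2): focus=Q path=2 depth=1 children=['D'] left=['N', 'A'] right=['P'] parent=U

Answer: valid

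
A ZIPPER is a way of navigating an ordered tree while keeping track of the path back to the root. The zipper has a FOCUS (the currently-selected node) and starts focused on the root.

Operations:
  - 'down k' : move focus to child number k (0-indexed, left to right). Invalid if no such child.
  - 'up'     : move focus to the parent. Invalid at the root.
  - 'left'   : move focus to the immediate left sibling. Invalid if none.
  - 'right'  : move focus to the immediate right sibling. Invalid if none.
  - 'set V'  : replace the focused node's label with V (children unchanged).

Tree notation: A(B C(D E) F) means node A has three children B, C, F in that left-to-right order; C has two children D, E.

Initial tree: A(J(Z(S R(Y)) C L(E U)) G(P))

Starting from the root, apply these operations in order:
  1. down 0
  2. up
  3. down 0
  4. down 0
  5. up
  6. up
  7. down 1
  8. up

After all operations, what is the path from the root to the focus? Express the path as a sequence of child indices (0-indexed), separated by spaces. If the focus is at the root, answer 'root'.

Answer: root

Derivation:
Step 1 (down 0): focus=J path=0 depth=1 children=['Z', 'C', 'L'] left=[] right=['G'] parent=A
Step 2 (up): focus=A path=root depth=0 children=['J', 'G'] (at root)
Step 3 (down 0): focus=J path=0 depth=1 children=['Z', 'C', 'L'] left=[] right=['G'] parent=A
Step 4 (down 0): focus=Z path=0/0 depth=2 children=['S', 'R'] left=[] right=['C', 'L'] parent=J
Step 5 (up): focus=J path=0 depth=1 children=['Z', 'C', 'L'] left=[] right=['G'] parent=A
Step 6 (up): focus=A path=root depth=0 children=['J', 'G'] (at root)
Step 7 (down 1): focus=G path=1 depth=1 children=['P'] left=['J'] right=[] parent=A
Step 8 (up): focus=A path=root depth=0 children=['J', 'G'] (at root)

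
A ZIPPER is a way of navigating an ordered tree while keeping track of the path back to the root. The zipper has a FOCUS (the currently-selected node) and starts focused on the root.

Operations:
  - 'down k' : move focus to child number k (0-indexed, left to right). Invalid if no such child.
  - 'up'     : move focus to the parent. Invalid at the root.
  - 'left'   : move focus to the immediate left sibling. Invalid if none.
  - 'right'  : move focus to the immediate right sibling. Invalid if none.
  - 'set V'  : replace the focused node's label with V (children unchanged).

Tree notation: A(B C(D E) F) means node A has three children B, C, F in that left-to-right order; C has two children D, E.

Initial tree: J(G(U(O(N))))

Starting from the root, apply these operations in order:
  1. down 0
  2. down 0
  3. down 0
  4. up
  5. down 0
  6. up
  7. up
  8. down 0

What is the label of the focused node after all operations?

Step 1 (down 0): focus=G path=0 depth=1 children=['U'] left=[] right=[] parent=J
Step 2 (down 0): focus=U path=0/0 depth=2 children=['O'] left=[] right=[] parent=G
Step 3 (down 0): focus=O path=0/0/0 depth=3 children=['N'] left=[] right=[] parent=U
Step 4 (up): focus=U path=0/0 depth=2 children=['O'] left=[] right=[] parent=G
Step 5 (down 0): focus=O path=0/0/0 depth=3 children=['N'] left=[] right=[] parent=U
Step 6 (up): focus=U path=0/0 depth=2 children=['O'] left=[] right=[] parent=G
Step 7 (up): focus=G path=0 depth=1 children=['U'] left=[] right=[] parent=J
Step 8 (down 0): focus=U path=0/0 depth=2 children=['O'] left=[] right=[] parent=G

Answer: U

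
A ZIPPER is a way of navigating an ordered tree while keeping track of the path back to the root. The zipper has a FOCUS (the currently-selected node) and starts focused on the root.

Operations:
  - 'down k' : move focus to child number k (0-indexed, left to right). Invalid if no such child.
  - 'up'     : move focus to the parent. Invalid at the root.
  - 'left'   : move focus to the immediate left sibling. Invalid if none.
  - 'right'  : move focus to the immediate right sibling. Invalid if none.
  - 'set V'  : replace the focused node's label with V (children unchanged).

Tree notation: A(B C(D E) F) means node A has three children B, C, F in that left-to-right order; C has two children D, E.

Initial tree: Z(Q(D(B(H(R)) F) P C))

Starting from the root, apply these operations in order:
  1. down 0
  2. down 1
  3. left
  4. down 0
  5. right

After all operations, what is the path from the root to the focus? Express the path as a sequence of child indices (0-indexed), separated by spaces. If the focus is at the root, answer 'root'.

Answer: 0 0 1

Derivation:
Step 1 (down 0): focus=Q path=0 depth=1 children=['D', 'P', 'C'] left=[] right=[] parent=Z
Step 2 (down 1): focus=P path=0/1 depth=2 children=[] left=['D'] right=['C'] parent=Q
Step 3 (left): focus=D path=0/0 depth=2 children=['B', 'F'] left=[] right=['P', 'C'] parent=Q
Step 4 (down 0): focus=B path=0/0/0 depth=3 children=['H'] left=[] right=['F'] parent=D
Step 5 (right): focus=F path=0/0/1 depth=3 children=[] left=['B'] right=[] parent=D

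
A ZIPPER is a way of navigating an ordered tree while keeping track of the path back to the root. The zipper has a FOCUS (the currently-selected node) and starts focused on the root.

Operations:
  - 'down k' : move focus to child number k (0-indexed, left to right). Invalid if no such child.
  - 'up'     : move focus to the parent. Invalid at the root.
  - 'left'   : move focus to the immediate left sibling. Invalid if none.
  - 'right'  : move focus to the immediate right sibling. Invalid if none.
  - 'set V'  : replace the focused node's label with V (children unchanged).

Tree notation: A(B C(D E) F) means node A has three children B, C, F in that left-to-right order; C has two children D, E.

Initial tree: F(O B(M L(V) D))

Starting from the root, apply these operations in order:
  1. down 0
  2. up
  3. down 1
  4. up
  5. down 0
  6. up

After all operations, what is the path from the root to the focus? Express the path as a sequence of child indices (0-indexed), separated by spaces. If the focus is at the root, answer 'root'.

Answer: root

Derivation:
Step 1 (down 0): focus=O path=0 depth=1 children=[] left=[] right=['B'] parent=F
Step 2 (up): focus=F path=root depth=0 children=['O', 'B'] (at root)
Step 3 (down 1): focus=B path=1 depth=1 children=['M', 'L', 'D'] left=['O'] right=[] parent=F
Step 4 (up): focus=F path=root depth=0 children=['O', 'B'] (at root)
Step 5 (down 0): focus=O path=0 depth=1 children=[] left=[] right=['B'] parent=F
Step 6 (up): focus=F path=root depth=0 children=['O', 'B'] (at root)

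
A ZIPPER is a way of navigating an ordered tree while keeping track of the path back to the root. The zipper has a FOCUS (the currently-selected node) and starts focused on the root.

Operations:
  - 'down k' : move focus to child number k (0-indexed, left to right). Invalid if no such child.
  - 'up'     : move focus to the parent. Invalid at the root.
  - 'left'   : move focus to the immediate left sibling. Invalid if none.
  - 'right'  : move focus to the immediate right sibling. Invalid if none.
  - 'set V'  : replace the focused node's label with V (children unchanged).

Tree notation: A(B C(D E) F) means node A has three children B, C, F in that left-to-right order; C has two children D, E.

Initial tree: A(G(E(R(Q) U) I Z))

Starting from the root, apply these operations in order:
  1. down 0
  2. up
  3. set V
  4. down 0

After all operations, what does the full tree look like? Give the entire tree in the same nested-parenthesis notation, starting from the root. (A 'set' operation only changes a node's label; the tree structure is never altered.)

Answer: V(G(E(R(Q) U) I Z))

Derivation:
Step 1 (down 0): focus=G path=0 depth=1 children=['E', 'I', 'Z'] left=[] right=[] parent=A
Step 2 (up): focus=A path=root depth=0 children=['G'] (at root)
Step 3 (set V): focus=V path=root depth=0 children=['G'] (at root)
Step 4 (down 0): focus=G path=0 depth=1 children=['E', 'I', 'Z'] left=[] right=[] parent=V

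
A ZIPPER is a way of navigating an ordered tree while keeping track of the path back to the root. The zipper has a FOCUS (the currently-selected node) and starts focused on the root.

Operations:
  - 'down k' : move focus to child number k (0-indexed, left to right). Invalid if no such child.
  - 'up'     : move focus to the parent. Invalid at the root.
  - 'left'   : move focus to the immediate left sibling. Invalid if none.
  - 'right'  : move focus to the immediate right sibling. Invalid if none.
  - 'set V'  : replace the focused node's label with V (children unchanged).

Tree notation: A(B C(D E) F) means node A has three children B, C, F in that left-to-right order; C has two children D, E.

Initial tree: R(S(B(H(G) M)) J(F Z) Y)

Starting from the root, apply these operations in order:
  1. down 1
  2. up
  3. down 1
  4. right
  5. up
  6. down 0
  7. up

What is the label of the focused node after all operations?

Answer: R

Derivation:
Step 1 (down 1): focus=J path=1 depth=1 children=['F', 'Z'] left=['S'] right=['Y'] parent=R
Step 2 (up): focus=R path=root depth=0 children=['S', 'J', 'Y'] (at root)
Step 3 (down 1): focus=J path=1 depth=1 children=['F', 'Z'] left=['S'] right=['Y'] parent=R
Step 4 (right): focus=Y path=2 depth=1 children=[] left=['S', 'J'] right=[] parent=R
Step 5 (up): focus=R path=root depth=0 children=['S', 'J', 'Y'] (at root)
Step 6 (down 0): focus=S path=0 depth=1 children=['B'] left=[] right=['J', 'Y'] parent=R
Step 7 (up): focus=R path=root depth=0 children=['S', 'J', 'Y'] (at root)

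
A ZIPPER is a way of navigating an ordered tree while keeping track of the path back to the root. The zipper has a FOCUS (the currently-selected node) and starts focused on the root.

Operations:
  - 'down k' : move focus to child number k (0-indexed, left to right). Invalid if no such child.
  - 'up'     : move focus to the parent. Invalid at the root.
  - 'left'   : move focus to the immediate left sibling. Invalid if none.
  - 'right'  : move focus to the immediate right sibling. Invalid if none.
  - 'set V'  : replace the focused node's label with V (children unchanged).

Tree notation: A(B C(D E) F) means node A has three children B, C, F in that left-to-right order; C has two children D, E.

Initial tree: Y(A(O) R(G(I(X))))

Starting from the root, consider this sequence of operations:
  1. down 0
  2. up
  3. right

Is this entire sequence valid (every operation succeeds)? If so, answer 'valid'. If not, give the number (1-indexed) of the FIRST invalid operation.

Answer: 3

Derivation:
Step 1 (down 0): focus=A path=0 depth=1 children=['O'] left=[] right=['R'] parent=Y
Step 2 (up): focus=Y path=root depth=0 children=['A', 'R'] (at root)
Step 3 (right): INVALID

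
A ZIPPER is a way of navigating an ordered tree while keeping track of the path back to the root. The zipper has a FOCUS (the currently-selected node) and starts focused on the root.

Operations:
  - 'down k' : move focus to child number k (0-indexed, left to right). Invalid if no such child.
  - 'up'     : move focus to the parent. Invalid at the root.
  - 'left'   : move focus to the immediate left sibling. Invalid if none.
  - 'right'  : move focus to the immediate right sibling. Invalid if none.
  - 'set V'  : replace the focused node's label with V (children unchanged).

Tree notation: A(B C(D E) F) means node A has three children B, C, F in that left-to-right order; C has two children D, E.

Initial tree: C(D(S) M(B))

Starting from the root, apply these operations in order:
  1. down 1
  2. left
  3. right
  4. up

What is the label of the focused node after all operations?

Step 1 (down 1): focus=M path=1 depth=1 children=['B'] left=['D'] right=[] parent=C
Step 2 (left): focus=D path=0 depth=1 children=['S'] left=[] right=['M'] parent=C
Step 3 (right): focus=M path=1 depth=1 children=['B'] left=['D'] right=[] parent=C
Step 4 (up): focus=C path=root depth=0 children=['D', 'M'] (at root)

Answer: C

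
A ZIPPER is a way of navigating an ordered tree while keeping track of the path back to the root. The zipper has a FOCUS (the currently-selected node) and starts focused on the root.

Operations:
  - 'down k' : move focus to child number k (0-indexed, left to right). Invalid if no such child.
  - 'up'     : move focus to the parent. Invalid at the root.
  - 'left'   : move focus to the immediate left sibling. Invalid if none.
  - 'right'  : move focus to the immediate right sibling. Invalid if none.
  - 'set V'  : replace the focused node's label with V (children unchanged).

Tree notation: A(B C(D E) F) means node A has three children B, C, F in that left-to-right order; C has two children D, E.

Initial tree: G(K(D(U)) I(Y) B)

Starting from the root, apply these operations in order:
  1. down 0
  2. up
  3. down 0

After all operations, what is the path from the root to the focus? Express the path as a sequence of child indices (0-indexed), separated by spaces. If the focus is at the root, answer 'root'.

Answer: 0

Derivation:
Step 1 (down 0): focus=K path=0 depth=1 children=['D'] left=[] right=['I', 'B'] parent=G
Step 2 (up): focus=G path=root depth=0 children=['K', 'I', 'B'] (at root)
Step 3 (down 0): focus=K path=0 depth=1 children=['D'] left=[] right=['I', 'B'] parent=G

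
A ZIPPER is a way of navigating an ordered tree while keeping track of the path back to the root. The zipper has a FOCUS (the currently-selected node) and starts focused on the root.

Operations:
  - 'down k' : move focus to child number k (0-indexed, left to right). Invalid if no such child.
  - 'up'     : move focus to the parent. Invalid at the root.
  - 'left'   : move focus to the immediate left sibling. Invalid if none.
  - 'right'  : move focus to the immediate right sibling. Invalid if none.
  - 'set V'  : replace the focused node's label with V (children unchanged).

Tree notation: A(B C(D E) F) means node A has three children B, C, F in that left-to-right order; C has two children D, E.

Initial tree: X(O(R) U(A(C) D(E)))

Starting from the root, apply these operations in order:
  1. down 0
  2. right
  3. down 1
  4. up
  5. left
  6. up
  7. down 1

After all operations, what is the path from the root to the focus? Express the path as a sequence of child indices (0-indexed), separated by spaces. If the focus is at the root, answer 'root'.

Answer: 1

Derivation:
Step 1 (down 0): focus=O path=0 depth=1 children=['R'] left=[] right=['U'] parent=X
Step 2 (right): focus=U path=1 depth=1 children=['A', 'D'] left=['O'] right=[] parent=X
Step 3 (down 1): focus=D path=1/1 depth=2 children=['E'] left=['A'] right=[] parent=U
Step 4 (up): focus=U path=1 depth=1 children=['A', 'D'] left=['O'] right=[] parent=X
Step 5 (left): focus=O path=0 depth=1 children=['R'] left=[] right=['U'] parent=X
Step 6 (up): focus=X path=root depth=0 children=['O', 'U'] (at root)
Step 7 (down 1): focus=U path=1 depth=1 children=['A', 'D'] left=['O'] right=[] parent=X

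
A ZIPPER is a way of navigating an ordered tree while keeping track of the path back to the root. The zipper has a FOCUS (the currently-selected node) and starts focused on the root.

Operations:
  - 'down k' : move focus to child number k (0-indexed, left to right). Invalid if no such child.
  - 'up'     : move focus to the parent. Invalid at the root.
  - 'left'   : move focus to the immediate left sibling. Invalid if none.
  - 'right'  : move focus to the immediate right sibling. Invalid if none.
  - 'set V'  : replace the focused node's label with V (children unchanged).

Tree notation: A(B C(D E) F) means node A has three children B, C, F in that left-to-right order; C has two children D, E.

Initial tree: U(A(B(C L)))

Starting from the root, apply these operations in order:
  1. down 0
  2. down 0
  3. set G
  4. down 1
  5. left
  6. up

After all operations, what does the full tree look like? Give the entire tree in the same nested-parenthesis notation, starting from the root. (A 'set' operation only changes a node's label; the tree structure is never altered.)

Answer: U(A(G(C L)))

Derivation:
Step 1 (down 0): focus=A path=0 depth=1 children=['B'] left=[] right=[] parent=U
Step 2 (down 0): focus=B path=0/0 depth=2 children=['C', 'L'] left=[] right=[] parent=A
Step 3 (set G): focus=G path=0/0 depth=2 children=['C', 'L'] left=[] right=[] parent=A
Step 4 (down 1): focus=L path=0/0/1 depth=3 children=[] left=['C'] right=[] parent=G
Step 5 (left): focus=C path=0/0/0 depth=3 children=[] left=[] right=['L'] parent=G
Step 6 (up): focus=G path=0/0 depth=2 children=['C', 'L'] left=[] right=[] parent=A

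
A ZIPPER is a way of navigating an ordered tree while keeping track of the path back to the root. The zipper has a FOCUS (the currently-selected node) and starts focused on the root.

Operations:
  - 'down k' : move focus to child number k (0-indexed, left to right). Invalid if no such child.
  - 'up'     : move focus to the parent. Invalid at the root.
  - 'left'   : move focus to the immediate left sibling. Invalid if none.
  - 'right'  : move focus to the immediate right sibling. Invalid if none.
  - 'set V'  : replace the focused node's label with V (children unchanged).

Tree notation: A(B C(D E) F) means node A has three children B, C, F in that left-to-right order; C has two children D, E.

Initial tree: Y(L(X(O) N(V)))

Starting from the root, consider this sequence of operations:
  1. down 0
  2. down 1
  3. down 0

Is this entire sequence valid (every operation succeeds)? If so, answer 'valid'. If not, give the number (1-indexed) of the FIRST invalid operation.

Answer: valid

Derivation:
Step 1 (down 0): focus=L path=0 depth=1 children=['X', 'N'] left=[] right=[] parent=Y
Step 2 (down 1): focus=N path=0/1 depth=2 children=['V'] left=['X'] right=[] parent=L
Step 3 (down 0): focus=V path=0/1/0 depth=3 children=[] left=[] right=[] parent=N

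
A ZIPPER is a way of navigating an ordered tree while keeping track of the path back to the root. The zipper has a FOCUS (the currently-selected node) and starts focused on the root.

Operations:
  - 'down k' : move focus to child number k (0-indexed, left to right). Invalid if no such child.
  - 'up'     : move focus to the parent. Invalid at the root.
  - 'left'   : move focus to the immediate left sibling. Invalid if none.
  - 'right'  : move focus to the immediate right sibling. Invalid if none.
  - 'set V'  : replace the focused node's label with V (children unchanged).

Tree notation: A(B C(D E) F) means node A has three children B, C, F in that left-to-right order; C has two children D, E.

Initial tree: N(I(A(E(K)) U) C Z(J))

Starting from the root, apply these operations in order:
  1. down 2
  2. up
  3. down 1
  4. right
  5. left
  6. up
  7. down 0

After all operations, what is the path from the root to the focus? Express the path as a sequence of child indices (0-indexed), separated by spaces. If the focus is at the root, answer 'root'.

Answer: 0

Derivation:
Step 1 (down 2): focus=Z path=2 depth=1 children=['J'] left=['I', 'C'] right=[] parent=N
Step 2 (up): focus=N path=root depth=0 children=['I', 'C', 'Z'] (at root)
Step 3 (down 1): focus=C path=1 depth=1 children=[] left=['I'] right=['Z'] parent=N
Step 4 (right): focus=Z path=2 depth=1 children=['J'] left=['I', 'C'] right=[] parent=N
Step 5 (left): focus=C path=1 depth=1 children=[] left=['I'] right=['Z'] parent=N
Step 6 (up): focus=N path=root depth=0 children=['I', 'C', 'Z'] (at root)
Step 7 (down 0): focus=I path=0 depth=1 children=['A', 'U'] left=[] right=['C', 'Z'] parent=N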